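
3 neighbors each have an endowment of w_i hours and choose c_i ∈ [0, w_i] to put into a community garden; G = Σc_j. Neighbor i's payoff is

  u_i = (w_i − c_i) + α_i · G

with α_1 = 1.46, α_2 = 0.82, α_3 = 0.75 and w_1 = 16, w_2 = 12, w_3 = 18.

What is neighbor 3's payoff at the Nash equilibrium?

∂u_i/∂c_i = α_i − 1, so neighbor i contributes w_i if α_i > 1, else 0.
α_i > 1 for i ∈ {1}; NE contributions (16, 0, 0), G = 16.
u_3 = (18 − 0) + 0.75·16 = 30.

30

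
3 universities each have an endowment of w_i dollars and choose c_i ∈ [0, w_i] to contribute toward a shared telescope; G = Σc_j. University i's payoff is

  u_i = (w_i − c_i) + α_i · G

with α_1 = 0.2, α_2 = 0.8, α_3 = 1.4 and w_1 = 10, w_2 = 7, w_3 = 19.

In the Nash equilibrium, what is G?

19

∂u_i/∂c_i = α_i − 1, so university i contributes w_i if α_i > 1, else 0.
α_i > 1 for i ∈ {3}; NE contributions (0, 0, 19), G = 19.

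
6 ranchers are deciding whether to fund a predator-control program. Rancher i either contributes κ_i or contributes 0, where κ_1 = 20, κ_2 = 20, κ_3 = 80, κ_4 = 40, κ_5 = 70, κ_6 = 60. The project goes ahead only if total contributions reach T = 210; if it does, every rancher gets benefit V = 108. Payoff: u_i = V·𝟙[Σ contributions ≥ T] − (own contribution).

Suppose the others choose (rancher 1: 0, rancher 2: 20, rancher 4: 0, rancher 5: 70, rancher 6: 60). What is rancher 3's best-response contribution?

80

Others' total = 150. Contributing 80 brings total to 230 ≥ 210: gain V − κ_3 = 28.
Best response: 80.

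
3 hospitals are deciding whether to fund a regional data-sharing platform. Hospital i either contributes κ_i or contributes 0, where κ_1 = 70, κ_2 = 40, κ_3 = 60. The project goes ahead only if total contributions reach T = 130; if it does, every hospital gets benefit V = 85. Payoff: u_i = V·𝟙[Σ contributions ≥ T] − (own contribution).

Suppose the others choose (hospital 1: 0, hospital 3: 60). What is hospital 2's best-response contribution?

Others' total = 60. Even contributing 40 gives 100 < 130: no benefit either way.
Best response: 0.

0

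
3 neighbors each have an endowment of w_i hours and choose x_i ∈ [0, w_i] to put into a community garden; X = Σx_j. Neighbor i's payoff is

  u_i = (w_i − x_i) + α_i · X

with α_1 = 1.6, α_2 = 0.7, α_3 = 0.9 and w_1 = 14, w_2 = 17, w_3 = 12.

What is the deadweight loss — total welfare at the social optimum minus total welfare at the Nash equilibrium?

∂u_i/∂x_i = α_i − 1, so neighbor i contributes w_i if α_i > 1, else 0.
α_i > 1 for i ∈ {1}; NE contributions (14, 0, 0), X = 14.
W^NE = Σw_i − X^NE + (Σα_i)·X^NE = 43 + 2.2·14 = 73.8.
Planner: ∂(Σu_j)/∂x_i = Σα_j − 1 = 2.2 > 0, so everyone contributes w_i; X^SO = 43, W^SO = 43 + 2.2·43 = 137.6.
Deadweight loss = 63.8.

63.8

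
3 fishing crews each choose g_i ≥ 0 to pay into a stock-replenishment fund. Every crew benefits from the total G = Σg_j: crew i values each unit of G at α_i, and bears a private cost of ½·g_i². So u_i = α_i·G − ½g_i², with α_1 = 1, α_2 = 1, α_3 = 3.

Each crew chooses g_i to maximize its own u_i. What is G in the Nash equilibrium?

Crew i's FOC: ∂u_i/∂g_i = α_i − g_i = 0, so g_i* = α_i.
NE contributions = (1, 1, 3); G = 5.

5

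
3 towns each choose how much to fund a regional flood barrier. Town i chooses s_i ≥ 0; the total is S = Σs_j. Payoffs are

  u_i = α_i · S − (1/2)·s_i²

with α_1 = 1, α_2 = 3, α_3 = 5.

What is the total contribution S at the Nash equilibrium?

Town i's FOC: ∂u_i/∂s_i = α_i − s_i = 0, so s_i* = α_i.
NE contributions = (1, 3, 5); S = 9.

9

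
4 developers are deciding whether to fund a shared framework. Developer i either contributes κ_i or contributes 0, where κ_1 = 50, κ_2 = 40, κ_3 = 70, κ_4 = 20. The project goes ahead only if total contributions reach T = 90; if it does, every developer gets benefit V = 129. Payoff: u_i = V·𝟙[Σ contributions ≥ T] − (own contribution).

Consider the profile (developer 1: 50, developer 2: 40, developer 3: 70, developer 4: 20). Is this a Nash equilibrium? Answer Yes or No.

Total = 180 ≥ 90: provided.
Developer 1 (pledges 50, payoff 79): dropping to 0 → total 130, payoff 129. Profitable deviation.

No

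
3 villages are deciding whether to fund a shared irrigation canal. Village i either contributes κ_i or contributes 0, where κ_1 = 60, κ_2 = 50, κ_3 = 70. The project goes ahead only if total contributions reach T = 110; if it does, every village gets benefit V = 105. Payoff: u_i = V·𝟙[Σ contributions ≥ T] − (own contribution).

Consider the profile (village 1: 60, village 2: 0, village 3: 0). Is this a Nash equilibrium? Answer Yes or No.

Total = 60 < 110: not provided.
Village 1 (pledges 60, payoff -60): dropping to 0 → total 0, payoff 0. Profitable deviation.

No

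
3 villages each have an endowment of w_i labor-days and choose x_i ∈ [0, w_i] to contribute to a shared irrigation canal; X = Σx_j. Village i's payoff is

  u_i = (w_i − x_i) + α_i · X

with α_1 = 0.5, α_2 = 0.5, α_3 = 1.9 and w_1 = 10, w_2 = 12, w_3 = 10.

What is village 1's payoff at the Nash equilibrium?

∂u_i/∂x_i = α_i − 1, so village i contributes w_i if α_i > 1, else 0.
α_i > 1 for i ∈ {3}; NE contributions (0, 0, 10), X = 10.
u_1 = (10 − 0) + 0.5·10 = 15.

15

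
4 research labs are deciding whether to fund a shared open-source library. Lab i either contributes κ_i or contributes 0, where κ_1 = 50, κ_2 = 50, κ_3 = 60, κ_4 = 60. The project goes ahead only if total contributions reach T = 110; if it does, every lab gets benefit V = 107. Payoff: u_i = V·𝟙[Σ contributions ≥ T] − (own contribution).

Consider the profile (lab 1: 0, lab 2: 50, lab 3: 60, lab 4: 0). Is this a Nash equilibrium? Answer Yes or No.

Total = 110 ≥ 110: provided.
Lab 1 (pledges 0, payoff 107): pledging 50 → total 160, payoff 57. No gain.
Lab 2 (pledges 50, payoff 57): dropping to 0 → total 60, payoff 0. No gain.
Lab 3 (pledges 60, payoff 47): dropping to 0 → total 50, payoff 0. No gain.
Lab 4 (pledges 0, payoff 107): pledging 60 → total 170, payoff 47. No gain.

Yes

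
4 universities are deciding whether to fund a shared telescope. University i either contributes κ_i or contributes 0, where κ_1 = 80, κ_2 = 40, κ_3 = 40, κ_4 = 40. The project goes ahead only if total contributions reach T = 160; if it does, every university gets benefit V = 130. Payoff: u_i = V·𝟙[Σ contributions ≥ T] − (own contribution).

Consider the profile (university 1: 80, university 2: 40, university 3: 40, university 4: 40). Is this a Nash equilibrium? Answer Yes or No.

Total = 200 ≥ 160: provided.
University 1 (pledges 80, payoff 50): dropping to 0 → total 120, payoff 0. No gain.
University 2 (pledges 40, payoff 90): dropping to 0 → total 160, payoff 130. Profitable deviation.

No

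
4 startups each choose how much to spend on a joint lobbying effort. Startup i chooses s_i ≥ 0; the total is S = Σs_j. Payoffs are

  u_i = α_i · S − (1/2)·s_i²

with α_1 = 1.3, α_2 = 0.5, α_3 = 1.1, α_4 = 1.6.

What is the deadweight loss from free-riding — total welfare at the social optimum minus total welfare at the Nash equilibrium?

Startup i's FOC: ∂u_i/∂s_i = α_i − s_i = 0, so s_i* = α_i.
NE contributions = (1.3, 0.5, 1.1, 1.6); S = 4.5.
W^NE = (Σα)·S − ½Σα_i² = 4.5² − ½·5.71 = 17.395.
Planner sets s_i = Σα_j = 4.5 for every i, so S^SO = 4·4.5 = 18.
W^SO = (Σα)·S^SO − ½·4·(Σα)² = (4/2)·4.5² = 40.5.
Deadweight loss = W^SO − W^NE = 23.105.

23.105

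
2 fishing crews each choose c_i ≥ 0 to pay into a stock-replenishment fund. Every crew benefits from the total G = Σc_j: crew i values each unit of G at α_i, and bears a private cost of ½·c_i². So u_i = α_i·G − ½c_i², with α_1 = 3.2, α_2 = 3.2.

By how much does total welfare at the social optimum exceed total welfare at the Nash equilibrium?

Crew i's FOC: ∂u_i/∂c_i = α_i − c_i = 0, so c_i* = α_i.
NE contributions = (3.2, 3.2); G = 6.4.
W^NE = (Σα)·G − ½Σα_i² = 6.4² − ½·20.48 = 30.72.
Planner sets c_i = Σα_j = 6.4 for every i, so G^SO = 2·6.4 = 12.8.
W^SO = (Σα)·G^SO − ½·2·(Σα)² = (2/2)·6.4² = 40.96.
Deadweight loss = W^SO − W^NE = 10.24.

10.24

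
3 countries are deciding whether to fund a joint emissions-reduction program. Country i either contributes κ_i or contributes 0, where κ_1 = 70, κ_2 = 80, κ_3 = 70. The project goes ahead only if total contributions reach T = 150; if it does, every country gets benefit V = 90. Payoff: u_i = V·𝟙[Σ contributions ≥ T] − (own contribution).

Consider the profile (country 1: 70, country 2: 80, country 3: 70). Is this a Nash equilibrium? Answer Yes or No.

Total = 220 ≥ 150: provided.
Country 1 (pledges 70, payoff 20): dropping to 0 → total 150, payoff 90. Profitable deviation.

No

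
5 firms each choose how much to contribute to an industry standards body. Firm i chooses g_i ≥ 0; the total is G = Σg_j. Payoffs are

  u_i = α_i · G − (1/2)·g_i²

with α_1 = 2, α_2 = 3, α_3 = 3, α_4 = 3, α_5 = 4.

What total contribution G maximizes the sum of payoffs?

Planner FOC: ∂(Σu_j)/∂g_i = (Σα_j) − g_i = 0, so g_i^SO = Σα_j = 15 for every i; G^SO = 75.

75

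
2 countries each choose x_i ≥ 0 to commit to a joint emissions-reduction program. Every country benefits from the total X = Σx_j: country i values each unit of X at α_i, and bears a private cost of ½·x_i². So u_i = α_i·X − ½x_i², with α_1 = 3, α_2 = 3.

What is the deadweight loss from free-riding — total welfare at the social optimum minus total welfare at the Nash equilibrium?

9

Country i's FOC: ∂u_i/∂x_i = α_i − x_i = 0, so x_i* = α_i.
NE contributions = (3, 3); X = 6.
W^NE = (Σα)·X − ½Σα_i² = 6² − ½·18 = 27.
Planner sets x_i = Σα_j = 6 for every i, so X^SO = 2·6 = 12.
W^SO = (Σα)·X^SO − ½·2·(Σα)² = (2/2)·6² = 36.
Deadweight loss = W^SO − W^NE = 9.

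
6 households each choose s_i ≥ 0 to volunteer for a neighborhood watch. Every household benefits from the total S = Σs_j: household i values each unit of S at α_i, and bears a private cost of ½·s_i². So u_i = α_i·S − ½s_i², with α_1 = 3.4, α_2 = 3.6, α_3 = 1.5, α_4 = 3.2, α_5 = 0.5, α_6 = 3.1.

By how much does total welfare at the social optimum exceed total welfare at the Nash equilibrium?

Household i's FOC: ∂u_i/∂s_i = α_i − s_i = 0, so s_i* = α_i.
NE contributions = (3.4, 3.6, 1.5, 3.2, 0.5, 3.1); S = 15.3.
W^NE = (Σα)·S − ½Σα_i² = 15.3² − ½·46.87 = 210.655.
Planner sets s_i = Σα_j = 15.3 for every i, so S^SO = 6·15.3 = 91.8.
W^SO = (Σα)·S^SO − ½·6·(Σα)² = (6/2)·15.3² = 702.27.
Deadweight loss = W^SO − W^NE = 491.615.

491.615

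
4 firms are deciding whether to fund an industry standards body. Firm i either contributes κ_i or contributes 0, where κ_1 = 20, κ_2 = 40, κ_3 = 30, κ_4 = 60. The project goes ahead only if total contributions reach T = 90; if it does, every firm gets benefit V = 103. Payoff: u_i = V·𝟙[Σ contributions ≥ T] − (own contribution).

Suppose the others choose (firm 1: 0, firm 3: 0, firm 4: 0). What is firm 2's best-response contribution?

0

Others' total = 0. Even contributing 40 gives 40 < 90: no benefit either way.
Best response: 0.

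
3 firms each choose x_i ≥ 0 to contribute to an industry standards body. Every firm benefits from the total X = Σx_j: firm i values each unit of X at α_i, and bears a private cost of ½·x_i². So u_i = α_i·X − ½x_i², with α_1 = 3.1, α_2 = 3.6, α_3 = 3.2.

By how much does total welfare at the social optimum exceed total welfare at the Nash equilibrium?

Firm i's FOC: ∂u_i/∂x_i = α_i − x_i = 0, so x_i* = α_i.
NE contributions = (3.1, 3.6, 3.2); X = 9.9.
W^NE = (Σα)·X − ½Σα_i² = 9.9² − ½·32.81 = 81.605.
Planner sets x_i = Σα_j = 9.9 for every i, so X^SO = 3·9.9 = 29.7.
W^SO = (Σα)·X^SO − ½·3·(Σα)² = (3/2)·9.9² = 147.015.
Deadweight loss = W^SO − W^NE = 65.41.

65.41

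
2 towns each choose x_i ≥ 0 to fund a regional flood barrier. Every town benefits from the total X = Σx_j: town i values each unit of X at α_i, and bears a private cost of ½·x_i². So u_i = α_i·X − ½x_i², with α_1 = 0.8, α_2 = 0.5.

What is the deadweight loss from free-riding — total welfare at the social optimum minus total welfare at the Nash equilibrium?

0.445

Town i's FOC: ∂u_i/∂x_i = α_i − x_i = 0, so x_i* = α_i.
NE contributions = (0.8, 0.5); X = 1.3.
W^NE = (Σα)·X − ½Σα_i² = 1.3² − ½·0.89 = 1.245.
Planner sets x_i = Σα_j = 1.3 for every i, so X^SO = 2·1.3 = 2.6.
W^SO = (Σα)·X^SO − ½·2·(Σα)² = (2/2)·1.3² = 1.69.
Deadweight loss = W^SO − W^NE = 0.445.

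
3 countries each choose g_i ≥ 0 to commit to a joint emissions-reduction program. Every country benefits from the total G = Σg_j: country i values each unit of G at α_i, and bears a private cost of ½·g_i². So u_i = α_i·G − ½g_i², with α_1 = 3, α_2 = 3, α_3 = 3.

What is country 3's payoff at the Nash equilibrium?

Country i's FOC: ∂u_i/∂g_i = α_i − g_i = 0, so g_i* = α_i.
NE contributions = (3, 3, 3); G = 9.
u_3 = α_3·G − ½·(g_3)² = 3·9 − ½·3² = 22.5.

22.5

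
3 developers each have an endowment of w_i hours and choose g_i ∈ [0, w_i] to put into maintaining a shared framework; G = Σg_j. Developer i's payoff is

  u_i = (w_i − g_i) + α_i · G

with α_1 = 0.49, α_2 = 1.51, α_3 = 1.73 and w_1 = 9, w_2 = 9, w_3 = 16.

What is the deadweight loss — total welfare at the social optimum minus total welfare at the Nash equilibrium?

24.57

∂u_i/∂g_i = α_i − 1, so developer i contributes w_i if α_i > 1, else 0.
α_i > 1 for i ∈ {2, 3}; NE contributions (0, 9, 16), G = 25.
W^NE = Σw_i − G^NE + (Σα_i)·G^NE = 34 + 2.73·25 = 102.25.
Planner: ∂(Σu_j)/∂g_i = Σα_j − 1 = 2.73 > 0, so everyone contributes w_i; G^SO = 34, W^SO = 34 + 2.73·34 = 126.82.
Deadweight loss = 24.57.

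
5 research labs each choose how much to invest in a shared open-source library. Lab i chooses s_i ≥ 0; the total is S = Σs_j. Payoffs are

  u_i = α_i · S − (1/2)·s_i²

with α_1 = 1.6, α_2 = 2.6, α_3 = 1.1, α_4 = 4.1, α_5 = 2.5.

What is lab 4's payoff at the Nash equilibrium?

40.385

Lab i's FOC: ∂u_i/∂s_i = α_i − s_i = 0, so s_i* = α_i.
NE contributions = (1.6, 2.6, 1.1, 4.1, 2.5); S = 11.9.
u_4 = α_4·S − ½·(s_4)² = 4.1·11.9 − ½·4.1² = 40.385.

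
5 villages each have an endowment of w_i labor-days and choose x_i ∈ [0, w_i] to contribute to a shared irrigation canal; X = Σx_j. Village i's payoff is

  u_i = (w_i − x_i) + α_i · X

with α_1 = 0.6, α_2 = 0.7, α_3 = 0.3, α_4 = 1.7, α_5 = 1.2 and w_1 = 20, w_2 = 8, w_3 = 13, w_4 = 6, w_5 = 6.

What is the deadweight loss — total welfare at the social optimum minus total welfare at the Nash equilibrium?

∂u_i/∂x_i = α_i − 1, so village i contributes w_i if α_i > 1, else 0.
α_i > 1 for i ∈ {4, 5}; NE contributions (0, 0, 0, 6, 6), X = 12.
W^NE = Σw_i − X^NE + (Σα_i)·X^NE = 53 + 3.5·12 = 95.
Planner: ∂(Σu_j)/∂x_i = Σα_j − 1 = 3.5 > 0, so everyone contributes w_i; X^SO = 53, W^SO = 53 + 3.5·53 = 238.5.
Deadweight loss = 143.5.

143.5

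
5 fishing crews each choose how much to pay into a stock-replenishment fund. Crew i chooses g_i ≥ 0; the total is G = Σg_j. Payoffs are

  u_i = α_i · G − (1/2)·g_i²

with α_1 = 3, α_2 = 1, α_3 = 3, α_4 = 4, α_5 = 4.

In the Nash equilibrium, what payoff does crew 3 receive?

40.5

Crew i's FOC: ∂u_i/∂g_i = α_i − g_i = 0, so g_i* = α_i.
NE contributions = (3, 1, 3, 4, 4); G = 15.
u_3 = α_3·G − ½·(g_3)² = 3·15 − ½·3² = 40.5.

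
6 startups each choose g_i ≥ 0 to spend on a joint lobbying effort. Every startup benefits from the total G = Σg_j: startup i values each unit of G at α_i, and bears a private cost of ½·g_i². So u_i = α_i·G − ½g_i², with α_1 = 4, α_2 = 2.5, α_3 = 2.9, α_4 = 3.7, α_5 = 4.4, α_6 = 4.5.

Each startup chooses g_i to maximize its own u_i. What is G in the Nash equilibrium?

22

Startup i's FOC: ∂u_i/∂g_i = α_i − g_i = 0, so g_i* = α_i.
NE contributions = (4, 2.5, 2.9, 3.7, 4.4, 4.5); G = 22.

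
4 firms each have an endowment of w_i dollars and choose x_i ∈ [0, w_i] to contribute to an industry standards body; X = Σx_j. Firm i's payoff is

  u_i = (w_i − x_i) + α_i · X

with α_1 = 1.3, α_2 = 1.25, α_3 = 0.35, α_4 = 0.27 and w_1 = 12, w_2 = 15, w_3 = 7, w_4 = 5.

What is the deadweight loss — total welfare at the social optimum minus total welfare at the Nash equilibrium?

26.04

∂u_i/∂x_i = α_i − 1, so firm i contributes w_i if α_i > 1, else 0.
α_i > 1 for i ∈ {1, 2}; NE contributions (12, 15, 0, 0), X = 27.
W^NE = Σw_i − X^NE + (Σα_i)·X^NE = 39 + 2.17·27 = 97.59.
Planner: ∂(Σu_j)/∂x_i = Σα_j − 1 = 2.17 > 0, so everyone contributes w_i; X^SO = 39, W^SO = 39 + 2.17·39 = 123.63.
Deadweight loss = 26.04.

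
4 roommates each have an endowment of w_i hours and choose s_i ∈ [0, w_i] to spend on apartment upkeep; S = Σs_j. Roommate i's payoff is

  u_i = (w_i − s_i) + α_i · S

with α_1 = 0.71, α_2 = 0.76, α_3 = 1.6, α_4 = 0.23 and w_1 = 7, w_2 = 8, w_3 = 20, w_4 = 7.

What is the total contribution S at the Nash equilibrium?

∂u_i/∂s_i = α_i − 1, so roommate i contributes w_i if α_i > 1, else 0.
α_i > 1 for i ∈ {3}; NE contributions (0, 0, 20, 0), S = 20.

20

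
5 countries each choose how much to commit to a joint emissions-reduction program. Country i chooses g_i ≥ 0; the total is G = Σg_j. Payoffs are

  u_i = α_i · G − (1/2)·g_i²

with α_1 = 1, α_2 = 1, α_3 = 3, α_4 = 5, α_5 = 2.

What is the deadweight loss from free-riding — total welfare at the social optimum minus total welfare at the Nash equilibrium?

236

Country i's FOC: ∂u_i/∂g_i = α_i − g_i = 0, so g_i* = α_i.
NE contributions = (1, 1, 3, 5, 2); G = 12.
W^NE = (Σα)·G − ½Σα_i² = 12² − ½·40 = 124.
Planner sets g_i = Σα_j = 12 for every i, so G^SO = 5·12 = 60.
W^SO = (Σα)·G^SO − ½·5·(Σα)² = (5/2)·12² = 360.
Deadweight loss = W^SO − W^NE = 236.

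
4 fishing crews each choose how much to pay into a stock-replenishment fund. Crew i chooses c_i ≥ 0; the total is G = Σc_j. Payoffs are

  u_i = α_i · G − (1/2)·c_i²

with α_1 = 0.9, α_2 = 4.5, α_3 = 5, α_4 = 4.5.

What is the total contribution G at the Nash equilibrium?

14.9

Crew i's FOC: ∂u_i/∂c_i = α_i − c_i = 0, so c_i* = α_i.
NE contributions = (0.9, 4.5, 5, 4.5); G = 14.9.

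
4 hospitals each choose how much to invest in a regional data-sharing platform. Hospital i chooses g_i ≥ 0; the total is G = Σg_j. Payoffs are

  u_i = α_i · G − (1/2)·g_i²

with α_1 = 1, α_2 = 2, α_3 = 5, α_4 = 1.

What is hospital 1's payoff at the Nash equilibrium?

Hospital i's FOC: ∂u_i/∂g_i = α_i − g_i = 0, so g_i* = α_i.
NE contributions = (1, 2, 5, 1); G = 9.
u_1 = α_1·G − ½·(g_1)² = 1·9 − ½·1² = 8.5.

8.5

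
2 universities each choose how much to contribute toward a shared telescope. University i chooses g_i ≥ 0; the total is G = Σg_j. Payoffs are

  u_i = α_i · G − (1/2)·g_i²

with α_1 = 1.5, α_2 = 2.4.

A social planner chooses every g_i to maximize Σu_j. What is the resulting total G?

7.8

Planner FOC: ∂(Σu_j)/∂g_i = (Σα_j) − g_i = 0, so g_i^SO = Σα_j = 3.9 for every i; G^SO = 7.8.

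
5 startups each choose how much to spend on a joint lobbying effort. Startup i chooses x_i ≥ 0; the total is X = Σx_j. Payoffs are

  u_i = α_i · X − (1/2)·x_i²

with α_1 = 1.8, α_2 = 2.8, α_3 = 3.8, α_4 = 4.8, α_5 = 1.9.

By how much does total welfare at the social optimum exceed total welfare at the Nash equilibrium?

368.1

Startup i's FOC: ∂u_i/∂x_i = α_i − x_i = 0, so x_i* = α_i.
NE contributions = (1.8, 2.8, 3.8, 4.8, 1.9); X = 15.1.
W^NE = (Σα)·X − ½Σα_i² = 15.1² − ½·52.17 = 201.925.
Planner sets x_i = Σα_j = 15.1 for every i, so X^SO = 5·15.1 = 75.5.
W^SO = (Σα)·X^SO − ½·5·(Σα)² = (5/2)·15.1² = 570.025.
Deadweight loss = W^SO − W^NE = 368.1.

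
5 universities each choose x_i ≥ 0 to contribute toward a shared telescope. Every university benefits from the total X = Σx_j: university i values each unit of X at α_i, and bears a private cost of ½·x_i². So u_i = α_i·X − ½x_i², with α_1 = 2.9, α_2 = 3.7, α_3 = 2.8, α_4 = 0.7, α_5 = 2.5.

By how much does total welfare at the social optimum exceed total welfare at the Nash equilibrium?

University i's FOC: ∂u_i/∂x_i = α_i − x_i = 0, so x_i* = α_i.
NE contributions = (2.9, 3.7, 2.8, 0.7, 2.5); X = 12.6.
W^NE = (Σα)·X − ½Σα_i² = 12.6² − ½·36.68 = 140.42.
Planner sets x_i = Σα_j = 12.6 for every i, so X^SO = 5·12.6 = 63.
W^SO = (Σα)·X^SO − ½·5·(Σα)² = (5/2)·12.6² = 396.9.
Deadweight loss = W^SO − W^NE = 256.48.

256.48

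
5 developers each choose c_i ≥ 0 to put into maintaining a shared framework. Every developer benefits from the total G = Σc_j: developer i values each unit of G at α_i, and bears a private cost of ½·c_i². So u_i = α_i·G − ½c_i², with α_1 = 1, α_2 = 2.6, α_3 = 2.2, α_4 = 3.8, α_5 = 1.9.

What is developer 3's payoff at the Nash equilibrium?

22.88

Developer i's FOC: ∂u_i/∂c_i = α_i − c_i = 0, so c_i* = α_i.
NE contributions = (1, 2.6, 2.2, 3.8, 1.9); G = 11.5.
u_3 = α_3·G − ½·(c_3)² = 2.2·11.5 − ½·2.2² = 22.88.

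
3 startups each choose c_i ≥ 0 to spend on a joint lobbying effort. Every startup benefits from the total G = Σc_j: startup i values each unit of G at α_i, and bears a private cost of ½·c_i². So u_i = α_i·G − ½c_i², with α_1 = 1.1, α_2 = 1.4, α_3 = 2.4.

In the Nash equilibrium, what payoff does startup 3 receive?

Startup i's FOC: ∂u_i/∂c_i = α_i − c_i = 0, so c_i* = α_i.
NE contributions = (1.1, 1.4, 2.4); G = 4.9.
u_3 = α_3·G − ½·(c_3)² = 2.4·4.9 − ½·2.4² = 8.88.

8.88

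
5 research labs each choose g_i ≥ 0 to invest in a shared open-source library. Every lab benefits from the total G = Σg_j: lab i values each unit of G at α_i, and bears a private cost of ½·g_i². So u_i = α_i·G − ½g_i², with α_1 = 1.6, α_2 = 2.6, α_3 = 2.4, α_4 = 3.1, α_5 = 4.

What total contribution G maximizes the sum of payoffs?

68.5

Planner FOC: ∂(Σu_j)/∂g_i = (Σα_j) − g_i = 0, so g_i^SO = Σα_j = 13.7 for every i; G^SO = 68.5.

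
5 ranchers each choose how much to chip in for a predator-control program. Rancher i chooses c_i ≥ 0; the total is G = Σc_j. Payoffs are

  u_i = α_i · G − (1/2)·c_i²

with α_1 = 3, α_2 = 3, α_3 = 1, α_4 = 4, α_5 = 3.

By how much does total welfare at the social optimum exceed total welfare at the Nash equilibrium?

Rancher i's FOC: ∂u_i/∂c_i = α_i − c_i = 0, so c_i* = α_i.
NE contributions = (3, 3, 1, 4, 3); G = 14.
W^NE = (Σα)·G − ½Σα_i² = 14² − ½·44 = 174.
Planner sets c_i = Σα_j = 14 for every i, so G^SO = 5·14 = 70.
W^SO = (Σα)·G^SO − ½·5·(Σα)² = (5/2)·14² = 490.
Deadweight loss = W^SO − W^NE = 316.

316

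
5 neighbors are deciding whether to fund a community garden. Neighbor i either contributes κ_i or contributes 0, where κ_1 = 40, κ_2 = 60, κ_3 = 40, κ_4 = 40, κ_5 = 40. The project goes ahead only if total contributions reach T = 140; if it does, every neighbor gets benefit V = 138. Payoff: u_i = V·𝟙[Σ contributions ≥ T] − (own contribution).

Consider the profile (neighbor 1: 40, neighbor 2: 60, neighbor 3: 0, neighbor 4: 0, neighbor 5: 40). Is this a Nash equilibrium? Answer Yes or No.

Yes

Total = 140 ≥ 140: provided.
Neighbor 1 (pledges 40, payoff 98): dropping to 0 → total 100, payoff 0. No gain.
Neighbor 2 (pledges 60, payoff 78): dropping to 0 → total 80, payoff 0. No gain.
Neighbor 3 (pledges 0, payoff 138): pledging 40 → total 180, payoff 98. No gain.
Neighbor 4 (pledges 0, payoff 138): pledging 40 → total 180, payoff 98. No gain.
Neighbor 5 (pledges 40, payoff 98): dropping to 0 → total 100, payoff 0. No gain.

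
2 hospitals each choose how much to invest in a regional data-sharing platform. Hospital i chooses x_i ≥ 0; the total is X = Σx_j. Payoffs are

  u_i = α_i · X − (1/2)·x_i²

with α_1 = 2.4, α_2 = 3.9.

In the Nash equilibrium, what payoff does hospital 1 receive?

Hospital i's FOC: ∂u_i/∂x_i = α_i − x_i = 0, so x_i* = α_i.
NE contributions = (2.4, 3.9); X = 6.3.
u_1 = α_1·X − ½·(x_1)² = 2.4·6.3 − ½·2.4² = 12.24.

12.24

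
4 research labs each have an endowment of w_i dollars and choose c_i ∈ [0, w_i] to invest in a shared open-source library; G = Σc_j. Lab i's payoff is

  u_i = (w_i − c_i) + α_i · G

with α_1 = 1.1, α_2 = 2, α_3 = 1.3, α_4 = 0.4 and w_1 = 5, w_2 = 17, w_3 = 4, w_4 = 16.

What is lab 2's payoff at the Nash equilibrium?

52

∂u_i/∂c_i = α_i − 1, so lab i contributes w_i if α_i > 1, else 0.
α_i > 1 for i ∈ {1, 2, 3}; NE contributions (5, 17, 4, 0), G = 26.
u_2 = (17 − 17) + 2·26 = 52.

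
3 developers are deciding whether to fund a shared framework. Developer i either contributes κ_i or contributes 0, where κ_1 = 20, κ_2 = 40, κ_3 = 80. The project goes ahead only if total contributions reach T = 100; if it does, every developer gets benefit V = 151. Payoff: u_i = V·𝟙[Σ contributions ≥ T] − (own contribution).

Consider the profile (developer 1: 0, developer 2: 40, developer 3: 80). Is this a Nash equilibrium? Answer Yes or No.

Total = 120 ≥ 100: provided.
Developer 1 (pledges 0, payoff 151): pledging 20 → total 140, payoff 131. No gain.
Developer 2 (pledges 40, payoff 111): dropping to 0 → total 80, payoff 0. No gain.
Developer 3 (pledges 80, payoff 71): dropping to 0 → total 40, payoff 0. No gain.

Yes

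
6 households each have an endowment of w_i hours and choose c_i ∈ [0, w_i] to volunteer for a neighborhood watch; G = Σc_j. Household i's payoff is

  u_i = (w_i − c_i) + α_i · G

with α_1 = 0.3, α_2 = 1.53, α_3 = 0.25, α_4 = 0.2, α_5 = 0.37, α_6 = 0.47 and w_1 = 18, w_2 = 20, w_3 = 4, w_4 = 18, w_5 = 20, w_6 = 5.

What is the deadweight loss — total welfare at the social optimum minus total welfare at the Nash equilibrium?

∂u_i/∂c_i = α_i − 1, so household i contributes w_i if α_i > 1, else 0.
α_i > 1 for i ∈ {2}; NE contributions (0, 20, 0, 0, 0, 0), G = 20.
W^NE = Σw_i − G^NE + (Σα_i)·G^NE = 85 + 2.12·20 = 127.4.
Planner: ∂(Σu_j)/∂c_i = Σα_j − 1 = 2.12 > 0, so everyone contributes w_i; G^SO = 85, W^SO = 85 + 2.12·85 = 265.2.
Deadweight loss = 137.8.

137.8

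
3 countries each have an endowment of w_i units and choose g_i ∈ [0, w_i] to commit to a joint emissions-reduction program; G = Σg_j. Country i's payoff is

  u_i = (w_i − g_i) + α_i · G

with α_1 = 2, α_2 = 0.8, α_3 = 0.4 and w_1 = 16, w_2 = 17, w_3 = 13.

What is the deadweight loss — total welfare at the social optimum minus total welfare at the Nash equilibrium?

∂u_i/∂g_i = α_i − 1, so country i contributes w_i if α_i > 1, else 0.
α_i > 1 for i ∈ {1}; NE contributions (16, 0, 0), G = 16.
W^NE = Σw_i − G^NE + (Σα_i)·G^NE = 46 + 2.2·16 = 81.2.
Planner: ∂(Σu_j)/∂g_i = Σα_j − 1 = 2.2 > 0, so everyone contributes w_i; G^SO = 46, W^SO = 46 + 2.2·46 = 147.2.
Deadweight loss = 66.

66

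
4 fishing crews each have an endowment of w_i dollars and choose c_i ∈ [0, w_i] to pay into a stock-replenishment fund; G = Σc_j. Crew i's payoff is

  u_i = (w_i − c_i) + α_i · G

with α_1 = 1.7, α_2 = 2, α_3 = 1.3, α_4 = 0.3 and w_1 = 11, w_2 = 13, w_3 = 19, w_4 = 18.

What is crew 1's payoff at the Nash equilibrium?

73.1

∂u_i/∂c_i = α_i − 1, so crew i contributes w_i if α_i > 1, else 0.
α_i > 1 for i ∈ {1, 2, 3}; NE contributions (11, 13, 19, 0), G = 43.
u_1 = (11 − 11) + 1.7·43 = 73.1.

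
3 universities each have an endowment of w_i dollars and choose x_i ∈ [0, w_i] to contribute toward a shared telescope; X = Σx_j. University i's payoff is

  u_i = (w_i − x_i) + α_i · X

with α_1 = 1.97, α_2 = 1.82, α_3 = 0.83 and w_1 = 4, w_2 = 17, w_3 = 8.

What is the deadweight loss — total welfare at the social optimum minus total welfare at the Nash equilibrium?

28.96

∂u_i/∂x_i = α_i − 1, so university i contributes w_i if α_i > 1, else 0.
α_i > 1 for i ∈ {1, 2}; NE contributions (4, 17, 0), X = 21.
W^NE = Σw_i − X^NE + (Σα_i)·X^NE = 29 + 3.62·21 = 105.02.
Planner: ∂(Σu_j)/∂x_i = Σα_j − 1 = 3.62 > 0, so everyone contributes w_i; X^SO = 29, W^SO = 29 + 3.62·29 = 133.98.
Deadweight loss = 28.96.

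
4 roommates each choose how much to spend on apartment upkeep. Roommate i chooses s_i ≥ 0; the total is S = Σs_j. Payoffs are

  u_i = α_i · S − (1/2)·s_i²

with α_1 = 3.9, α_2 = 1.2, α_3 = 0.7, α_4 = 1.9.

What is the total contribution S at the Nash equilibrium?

Roommate i's FOC: ∂u_i/∂s_i = α_i − s_i = 0, so s_i* = α_i.
NE contributions = (3.9, 1.2, 0.7, 1.9); S = 7.7.

7.7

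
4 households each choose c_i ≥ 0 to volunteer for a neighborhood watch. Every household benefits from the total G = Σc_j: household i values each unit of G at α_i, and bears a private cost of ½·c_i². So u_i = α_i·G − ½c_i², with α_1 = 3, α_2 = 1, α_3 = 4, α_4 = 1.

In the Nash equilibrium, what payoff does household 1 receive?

22.5

Household i's FOC: ∂u_i/∂c_i = α_i − c_i = 0, so c_i* = α_i.
NE contributions = (3, 1, 4, 1); G = 9.
u_1 = α_1·G − ½·(c_1)² = 3·9 − ½·3² = 22.5.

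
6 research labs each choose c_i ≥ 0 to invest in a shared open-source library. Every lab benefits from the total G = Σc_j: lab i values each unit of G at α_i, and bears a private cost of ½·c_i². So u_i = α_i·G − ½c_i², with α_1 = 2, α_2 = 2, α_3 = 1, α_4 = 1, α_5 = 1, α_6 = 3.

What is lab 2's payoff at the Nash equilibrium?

Lab i's FOC: ∂u_i/∂c_i = α_i − c_i = 0, so c_i* = α_i.
NE contributions = (2, 2, 1, 1, 1, 3); G = 10.
u_2 = α_2·G − ½·(c_2)² = 2·10 − ½·2² = 18.

18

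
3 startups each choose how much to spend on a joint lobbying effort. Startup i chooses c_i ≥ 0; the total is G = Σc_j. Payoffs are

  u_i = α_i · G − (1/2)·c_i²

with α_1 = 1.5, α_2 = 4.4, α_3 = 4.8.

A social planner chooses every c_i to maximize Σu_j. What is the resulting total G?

Planner FOC: ∂(Σu_j)/∂c_i = (Σα_j) − c_i = 0, so c_i^SO = Σα_j = 10.7 for every i; G^SO = 32.1.

32.1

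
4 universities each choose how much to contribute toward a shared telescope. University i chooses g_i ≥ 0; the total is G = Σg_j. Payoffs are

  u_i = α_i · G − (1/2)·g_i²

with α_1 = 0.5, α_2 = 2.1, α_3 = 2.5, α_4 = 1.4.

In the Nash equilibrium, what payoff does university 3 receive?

13.125

University i's FOC: ∂u_i/∂g_i = α_i − g_i = 0, so g_i* = α_i.
NE contributions = (0.5, 2.1, 2.5, 1.4); G = 6.5.
u_3 = α_3·G − ½·(g_3)² = 2.5·6.5 − ½·2.5² = 13.125.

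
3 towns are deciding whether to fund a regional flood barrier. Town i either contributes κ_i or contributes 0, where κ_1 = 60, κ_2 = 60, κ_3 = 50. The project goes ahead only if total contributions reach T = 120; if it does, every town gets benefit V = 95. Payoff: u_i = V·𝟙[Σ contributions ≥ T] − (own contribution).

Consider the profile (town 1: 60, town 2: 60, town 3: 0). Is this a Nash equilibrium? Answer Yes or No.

Yes

Total = 120 ≥ 120: provided.
Town 1 (pledges 60, payoff 35): dropping to 0 → total 60, payoff 0. No gain.
Town 2 (pledges 60, payoff 35): dropping to 0 → total 60, payoff 0. No gain.
Town 3 (pledges 0, payoff 95): pledging 50 → total 170, payoff 45. No gain.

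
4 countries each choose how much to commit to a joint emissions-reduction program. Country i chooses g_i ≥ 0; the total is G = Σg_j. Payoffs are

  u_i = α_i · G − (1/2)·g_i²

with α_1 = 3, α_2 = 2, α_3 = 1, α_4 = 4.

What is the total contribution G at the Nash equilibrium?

10

Country i's FOC: ∂u_i/∂g_i = α_i − g_i = 0, so g_i* = α_i.
NE contributions = (3, 2, 1, 4); G = 10.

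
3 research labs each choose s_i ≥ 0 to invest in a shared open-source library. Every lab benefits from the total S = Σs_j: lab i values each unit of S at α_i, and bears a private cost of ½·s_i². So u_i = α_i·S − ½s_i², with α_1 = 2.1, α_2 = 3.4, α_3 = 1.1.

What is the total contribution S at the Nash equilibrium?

6.6

Lab i's FOC: ∂u_i/∂s_i = α_i − s_i = 0, so s_i* = α_i.
NE contributions = (2.1, 3.4, 1.1); S = 6.6.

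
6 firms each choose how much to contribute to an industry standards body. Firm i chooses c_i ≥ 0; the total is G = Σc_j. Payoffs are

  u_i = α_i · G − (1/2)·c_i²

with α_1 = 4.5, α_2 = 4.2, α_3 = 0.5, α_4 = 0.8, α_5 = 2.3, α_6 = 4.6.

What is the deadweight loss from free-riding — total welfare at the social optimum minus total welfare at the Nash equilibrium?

Firm i's FOC: ∂u_i/∂c_i = α_i − c_i = 0, so c_i* = α_i.
NE contributions = (4.5, 4.2, 0.5, 0.8, 2.3, 4.6); G = 16.9.
W^NE = (Σα)·G − ½Σα_i² = 16.9² − ½·65.23 = 252.995.
Planner sets c_i = Σα_j = 16.9 for every i, so G^SO = 6·16.9 = 101.4.
W^SO = (Σα)·G^SO − ½·6·(Σα)² = (6/2)·16.9² = 856.83.
Deadweight loss = W^SO − W^NE = 603.835.

603.835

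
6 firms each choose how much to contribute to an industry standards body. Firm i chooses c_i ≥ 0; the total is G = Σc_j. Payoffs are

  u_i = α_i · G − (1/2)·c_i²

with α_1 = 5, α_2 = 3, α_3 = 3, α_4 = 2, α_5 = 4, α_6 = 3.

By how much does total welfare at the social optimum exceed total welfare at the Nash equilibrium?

836

Firm i's FOC: ∂u_i/∂c_i = α_i − c_i = 0, so c_i* = α_i.
NE contributions = (5, 3, 3, 2, 4, 3); G = 20.
W^NE = (Σα)·G − ½Σα_i² = 20² − ½·72 = 364.
Planner sets c_i = Σα_j = 20 for every i, so G^SO = 6·20 = 120.
W^SO = (Σα)·G^SO − ½·6·(Σα)² = (6/2)·20² = 1200.
Deadweight loss = W^SO − W^NE = 836.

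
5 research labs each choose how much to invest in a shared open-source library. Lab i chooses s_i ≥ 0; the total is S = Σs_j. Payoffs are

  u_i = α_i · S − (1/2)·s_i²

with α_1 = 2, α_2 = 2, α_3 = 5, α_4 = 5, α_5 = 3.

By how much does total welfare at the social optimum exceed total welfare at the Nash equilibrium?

Lab i's FOC: ∂u_i/∂s_i = α_i − s_i = 0, so s_i* = α_i.
NE contributions = (2, 2, 5, 5, 3); S = 17.
W^NE = (Σα)·S − ½Σα_i² = 17² − ½·67 = 255.5.
Planner sets s_i = Σα_j = 17 for every i, so S^SO = 5·17 = 85.
W^SO = (Σα)·S^SO − ½·5·(Σα)² = (5/2)·17² = 722.5.
Deadweight loss = W^SO − W^NE = 467.

467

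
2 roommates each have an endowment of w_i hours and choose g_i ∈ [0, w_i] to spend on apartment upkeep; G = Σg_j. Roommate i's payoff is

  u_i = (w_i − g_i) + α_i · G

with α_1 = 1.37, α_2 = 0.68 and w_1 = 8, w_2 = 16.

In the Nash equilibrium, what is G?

∂u_i/∂g_i = α_i − 1, so roommate i contributes w_i if α_i > 1, else 0.
α_i > 1 for i ∈ {1}; NE contributions (8, 0), G = 8.

8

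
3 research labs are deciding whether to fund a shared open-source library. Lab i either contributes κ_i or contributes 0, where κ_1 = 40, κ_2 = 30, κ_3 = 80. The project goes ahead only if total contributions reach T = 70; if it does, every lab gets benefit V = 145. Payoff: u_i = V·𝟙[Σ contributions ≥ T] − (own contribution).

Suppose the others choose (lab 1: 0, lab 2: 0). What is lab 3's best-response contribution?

80

Others' total = 0. Contributing 80 brings total to 80 ≥ 70: gain V − κ_3 = 65.
Best response: 80.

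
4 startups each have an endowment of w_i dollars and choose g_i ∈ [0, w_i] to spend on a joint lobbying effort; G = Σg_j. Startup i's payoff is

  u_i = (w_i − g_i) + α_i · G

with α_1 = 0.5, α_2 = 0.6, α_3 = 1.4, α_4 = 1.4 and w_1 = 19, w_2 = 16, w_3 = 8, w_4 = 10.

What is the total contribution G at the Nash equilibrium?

∂u_i/∂g_i = α_i − 1, so startup i contributes w_i if α_i > 1, else 0.
α_i > 1 for i ∈ {3, 4}; NE contributions (0, 0, 8, 10), G = 18.

18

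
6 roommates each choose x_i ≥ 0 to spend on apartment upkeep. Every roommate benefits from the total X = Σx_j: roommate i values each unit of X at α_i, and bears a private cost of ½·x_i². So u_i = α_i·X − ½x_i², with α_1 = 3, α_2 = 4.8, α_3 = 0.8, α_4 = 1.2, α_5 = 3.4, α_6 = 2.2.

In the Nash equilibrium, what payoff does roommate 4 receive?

Roommate i's FOC: ∂u_i/∂x_i = α_i − x_i = 0, so x_i* = α_i.
NE contributions = (3, 4.8, 0.8, 1.2, 3.4, 2.2); X = 15.4.
u_4 = α_4·X − ½·(x_4)² = 1.2·15.4 − ½·1.2² = 17.76.

17.76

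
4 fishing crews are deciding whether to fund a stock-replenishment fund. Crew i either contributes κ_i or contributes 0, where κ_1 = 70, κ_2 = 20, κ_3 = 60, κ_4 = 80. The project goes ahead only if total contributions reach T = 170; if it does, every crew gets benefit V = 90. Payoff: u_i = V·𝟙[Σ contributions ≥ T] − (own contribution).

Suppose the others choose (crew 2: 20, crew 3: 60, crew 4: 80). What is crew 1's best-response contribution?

Others' total = 160. Contributing 70 brings total to 230 ≥ 170: gain V − κ_1 = 20.
Best response: 70.

70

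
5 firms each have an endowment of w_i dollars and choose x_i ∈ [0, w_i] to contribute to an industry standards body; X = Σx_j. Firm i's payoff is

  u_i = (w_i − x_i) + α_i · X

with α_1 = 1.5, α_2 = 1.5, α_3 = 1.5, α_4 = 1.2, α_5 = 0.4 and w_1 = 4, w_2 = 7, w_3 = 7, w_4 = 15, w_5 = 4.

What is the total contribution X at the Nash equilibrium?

∂u_i/∂x_i = α_i − 1, so firm i contributes w_i if α_i > 1, else 0.
α_i > 1 for i ∈ {1, 2, 3, 4}; NE contributions (4, 7, 7, 15, 0), X = 33.

33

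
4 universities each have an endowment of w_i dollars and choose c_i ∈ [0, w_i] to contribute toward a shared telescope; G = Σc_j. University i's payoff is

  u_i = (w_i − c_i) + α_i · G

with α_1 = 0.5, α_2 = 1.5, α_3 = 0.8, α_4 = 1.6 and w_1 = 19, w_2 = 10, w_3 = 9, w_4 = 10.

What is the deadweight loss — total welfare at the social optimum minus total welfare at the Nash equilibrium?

95.2

∂u_i/∂c_i = α_i − 1, so university i contributes w_i if α_i > 1, else 0.
α_i > 1 for i ∈ {2, 4}; NE contributions (0, 10, 0, 10), G = 20.
W^NE = Σw_i − G^NE + (Σα_i)·G^NE = 48 + 3.4·20 = 116.
Planner: ∂(Σu_j)/∂c_i = Σα_j − 1 = 3.4 > 0, so everyone contributes w_i; G^SO = 48, W^SO = 48 + 3.4·48 = 211.2.
Deadweight loss = 95.2.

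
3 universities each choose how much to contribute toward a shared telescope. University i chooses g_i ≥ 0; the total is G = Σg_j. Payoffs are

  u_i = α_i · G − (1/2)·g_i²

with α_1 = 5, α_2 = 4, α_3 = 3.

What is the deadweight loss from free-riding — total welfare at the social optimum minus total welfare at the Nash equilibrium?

University i's FOC: ∂u_i/∂g_i = α_i − g_i = 0, so g_i* = α_i.
NE contributions = (5, 4, 3); G = 12.
W^NE = (Σα)·G − ½Σα_i² = 12² − ½·50 = 119.
Planner sets g_i = Σα_j = 12 for every i, so G^SO = 3·12 = 36.
W^SO = (Σα)·G^SO − ½·3·(Σα)² = (3/2)·12² = 216.
Deadweight loss = W^SO − W^NE = 97.

97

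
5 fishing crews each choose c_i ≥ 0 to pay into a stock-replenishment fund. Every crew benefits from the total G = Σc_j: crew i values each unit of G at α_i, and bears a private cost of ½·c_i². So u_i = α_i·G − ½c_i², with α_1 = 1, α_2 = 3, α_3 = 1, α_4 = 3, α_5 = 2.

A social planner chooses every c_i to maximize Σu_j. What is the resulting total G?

50

Planner FOC: ∂(Σu_j)/∂c_i = (Σα_j) − c_i = 0, so c_i^SO = Σα_j = 10 for every i; G^SO = 50.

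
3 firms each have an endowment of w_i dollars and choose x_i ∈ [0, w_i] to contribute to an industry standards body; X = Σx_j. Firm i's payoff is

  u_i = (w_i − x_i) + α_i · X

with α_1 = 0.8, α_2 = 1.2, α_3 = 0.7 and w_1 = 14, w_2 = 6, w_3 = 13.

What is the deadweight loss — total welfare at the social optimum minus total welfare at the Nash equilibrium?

∂u_i/∂x_i = α_i − 1, so firm i contributes w_i if α_i > 1, else 0.
α_i > 1 for i ∈ {2}; NE contributions (0, 6, 0), X = 6.
W^NE = Σw_i − X^NE + (Σα_i)·X^NE = 33 + 1.7·6 = 43.2.
Planner: ∂(Σu_j)/∂x_i = Σα_j − 1 = 1.7 > 0, so everyone contributes w_i; X^SO = 33, W^SO = 33 + 1.7·33 = 89.1.
Deadweight loss = 45.9.

45.9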